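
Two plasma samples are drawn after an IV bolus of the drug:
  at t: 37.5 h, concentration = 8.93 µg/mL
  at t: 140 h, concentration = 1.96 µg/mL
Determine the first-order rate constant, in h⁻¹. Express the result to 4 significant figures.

0.01479 h⁻¹

k = ln(C₁/C₂) / (t₂ − t₁) = ln(8.93/1.96) / (140 − 37.5)
  = 1.516 / 102.5 = 0.01479 h⁻¹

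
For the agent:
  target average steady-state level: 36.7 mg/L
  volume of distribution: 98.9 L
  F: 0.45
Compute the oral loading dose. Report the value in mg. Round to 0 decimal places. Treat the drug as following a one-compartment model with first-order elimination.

8066 mg

LD = Css × Vd / F = 36.7 × 98.9 / 0.45 = 8066 mg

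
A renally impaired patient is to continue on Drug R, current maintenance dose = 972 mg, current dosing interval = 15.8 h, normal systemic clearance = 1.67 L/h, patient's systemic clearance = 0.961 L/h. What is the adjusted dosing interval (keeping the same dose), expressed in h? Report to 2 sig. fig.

27 h

To keep the same average steady-state level, dosing rate must scale with clearance.
CL ratio = 0.961 / 1.67 = 0.5754
New interval (same dose) = 15.8 / 0.5754 = 27.46 h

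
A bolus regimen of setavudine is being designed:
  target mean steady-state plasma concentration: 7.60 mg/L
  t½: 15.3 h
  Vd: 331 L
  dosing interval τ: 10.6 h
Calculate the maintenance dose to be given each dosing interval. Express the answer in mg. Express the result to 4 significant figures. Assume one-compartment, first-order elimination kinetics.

k = ln2 / t½ = 0.693147 / 15.3 = 0.04530 h⁻¹
CL = k × Vd = 0.04530 × 331 = 14.99 L/h
At steady state, Dose/τ = Css × CL.
Dose = Css × CL × τ = 7.60 × 14.99 × 10.6 = 1208 mg

1208 mg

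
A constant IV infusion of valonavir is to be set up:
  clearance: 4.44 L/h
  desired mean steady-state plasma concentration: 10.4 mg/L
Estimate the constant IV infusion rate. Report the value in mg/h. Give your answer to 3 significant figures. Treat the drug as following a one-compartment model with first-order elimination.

46.2 mg/h

At steady state, infusion rate R₀ = Css × CL = 10.4 × 4.440 = 46.18 mg/h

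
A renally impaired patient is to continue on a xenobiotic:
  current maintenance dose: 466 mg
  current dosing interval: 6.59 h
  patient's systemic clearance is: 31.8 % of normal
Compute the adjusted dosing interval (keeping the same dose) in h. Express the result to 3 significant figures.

To keep the same average steady-state level, dosing rate must scale with clearance.
CL ratio = 31.8 / 100 = 0.3180
New interval (same dose) = 6.59 / 0.3180 = 20.72 h

20.7 h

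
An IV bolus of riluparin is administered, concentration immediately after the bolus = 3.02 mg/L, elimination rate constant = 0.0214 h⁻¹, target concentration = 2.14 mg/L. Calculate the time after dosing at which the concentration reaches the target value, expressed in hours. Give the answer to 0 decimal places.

16 h

t = ln(C₀ / C) / k = ln(3.020 / 2.14) / 0.02140
  = ln(1.411) / 0.02140 = 0.3443 / 0.02140 = 16.09 h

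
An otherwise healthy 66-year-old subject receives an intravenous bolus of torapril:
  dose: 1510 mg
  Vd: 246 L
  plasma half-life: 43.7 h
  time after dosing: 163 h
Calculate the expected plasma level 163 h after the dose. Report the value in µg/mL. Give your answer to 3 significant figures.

0.463 µg/mL

C₀ = Dose / Vd = 1510 / 246 = 6.138 mg/L
k = ln2 / t½ = 0.693147 / 43.7 = 0.01586 h⁻¹
C = C₀ · e^(−k·t) = 6.138 × e^(−0.01586 × 163)
  = 6.138 × 0.07538 = 0.4627 mg/L
(0.4627 mg/L = 0.4627 µg/mL)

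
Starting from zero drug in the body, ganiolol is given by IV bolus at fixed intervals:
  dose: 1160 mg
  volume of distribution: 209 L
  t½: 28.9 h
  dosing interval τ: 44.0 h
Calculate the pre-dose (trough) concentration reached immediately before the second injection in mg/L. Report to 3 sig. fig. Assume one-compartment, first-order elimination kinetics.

1.93 mg/L

C₀ per dose = Dose / Vd = 1160 / 209 = 5.550 mg/L
k = ln2 / t½ = 0.693147 / 28.9 = 0.02398 h⁻¹
Fraction remaining after one interval: r = e^(−kτ) = e^(−0.02398 × 44.0) = 0.3482
Before dose 2, 1 dose has been given (aged 1τ).
C_trough = C₀ × r = 5.550 × 0.3482 = 1.933 mg/L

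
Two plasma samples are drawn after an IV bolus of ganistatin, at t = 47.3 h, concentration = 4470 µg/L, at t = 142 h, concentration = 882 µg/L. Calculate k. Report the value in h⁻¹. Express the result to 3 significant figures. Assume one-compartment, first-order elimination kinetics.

k = ln(C₁/C₂) / (t₂ − t₁) = ln(4470/882) / (142 − 47.3)
  = 1.623 / 94.70 = 0.01714 h⁻¹

0.0171 h⁻¹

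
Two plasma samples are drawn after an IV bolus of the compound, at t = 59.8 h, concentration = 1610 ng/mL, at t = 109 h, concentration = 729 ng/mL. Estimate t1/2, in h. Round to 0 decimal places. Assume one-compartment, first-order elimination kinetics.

43 h

k = ln(C₁/C₂) / (t₂ − t₁) = ln(1610/729) / (109 − 59.8)
  = 0.7923 / 49.20 = 0.01610 h⁻¹
t½ = ln2 / k = 0.693147 / 0.01610 = 43.05 h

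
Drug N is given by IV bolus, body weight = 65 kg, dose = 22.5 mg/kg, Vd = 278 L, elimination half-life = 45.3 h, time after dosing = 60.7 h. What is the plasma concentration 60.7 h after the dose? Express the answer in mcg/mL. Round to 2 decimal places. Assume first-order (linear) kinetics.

Total dose = 22.5 × 65 = 1463 mg
C₀ = Dose / Vd = 1463 / 278 = 5.263 mg/L
k = ln2 / t½ = 0.693147 / 45.3 = 0.01530 h⁻¹
C = C₀ · e^(−k·t) = 5.263 × e^(−0.01530 × 60.7)
  = 5.263 × 0.3951 = 2.079 mg/L
(2.079 mg/L = 2.079 mcg/mL)

2.08 mcg/mL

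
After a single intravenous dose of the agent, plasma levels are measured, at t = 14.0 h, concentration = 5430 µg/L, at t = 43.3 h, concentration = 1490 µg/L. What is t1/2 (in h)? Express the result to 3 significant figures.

k = ln(C₁/C₂) / (t₂ − t₁) = ln(5430/1490) / (43.3 − 14.0)
  = 1.293 / 29.30 = 0.04413 h⁻¹
t½ = ln2 / k = 0.693147 / 0.04413 = 15.71 h

15.7 h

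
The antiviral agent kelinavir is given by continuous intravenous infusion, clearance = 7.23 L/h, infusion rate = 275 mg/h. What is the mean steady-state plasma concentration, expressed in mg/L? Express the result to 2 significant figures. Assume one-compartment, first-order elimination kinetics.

At steady state Css = R₀ / CL = 275 / 7.230 = 38.04 mg/L

38 mg/L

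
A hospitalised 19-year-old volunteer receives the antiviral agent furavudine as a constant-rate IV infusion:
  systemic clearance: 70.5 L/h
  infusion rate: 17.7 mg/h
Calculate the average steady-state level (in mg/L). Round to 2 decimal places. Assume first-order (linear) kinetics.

At steady state Css = R₀ / CL = 17.7 / 70.50 = 0.2511 mg/L

0.25 mg/L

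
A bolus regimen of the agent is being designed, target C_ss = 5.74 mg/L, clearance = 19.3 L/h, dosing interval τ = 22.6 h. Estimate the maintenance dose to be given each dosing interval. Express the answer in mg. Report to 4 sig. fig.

At steady state, Dose/τ = Css × CL.
Dose = Css × CL × τ = 5.74 × 19.30 × 22.6 = 2504 mg

2504 mg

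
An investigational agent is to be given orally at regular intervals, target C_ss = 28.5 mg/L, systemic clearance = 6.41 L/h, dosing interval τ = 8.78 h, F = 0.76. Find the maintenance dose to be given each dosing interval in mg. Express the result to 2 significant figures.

At steady state, F × (Dose/τ) = Css × CL.
Dose = Css × CL × τ / F = 28.5 × 6.410 × 8.78 / 0.76 = 2110 mg

2100 mg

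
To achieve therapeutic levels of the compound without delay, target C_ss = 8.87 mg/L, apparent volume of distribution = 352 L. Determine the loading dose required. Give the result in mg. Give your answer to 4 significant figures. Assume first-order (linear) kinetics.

LD = Css × Vd = 8.87 × 352 = 3122 mg

3122 mg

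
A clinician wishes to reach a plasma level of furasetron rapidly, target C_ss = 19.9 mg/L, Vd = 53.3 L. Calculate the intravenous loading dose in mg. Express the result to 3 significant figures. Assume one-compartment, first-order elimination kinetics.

1060 mg

LD = Css × Vd = 19.9 × 53.3 = 1061 mg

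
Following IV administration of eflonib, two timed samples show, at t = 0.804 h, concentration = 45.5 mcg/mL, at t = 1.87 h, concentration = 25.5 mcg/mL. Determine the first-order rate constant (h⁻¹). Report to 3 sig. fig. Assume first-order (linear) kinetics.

0.543 h⁻¹

k = ln(C₁/C₂) / (t₂ − t₁) = ln(45.5/25.5) / (1.87 − 0.804)
  = 0.5790 / 1.066 = 0.5432 h⁻¹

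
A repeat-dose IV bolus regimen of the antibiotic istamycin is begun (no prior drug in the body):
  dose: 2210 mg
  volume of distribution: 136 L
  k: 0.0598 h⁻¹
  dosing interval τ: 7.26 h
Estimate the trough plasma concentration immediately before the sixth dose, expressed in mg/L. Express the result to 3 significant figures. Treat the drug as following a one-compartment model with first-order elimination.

26.5 mg/L

C₀ per dose = Dose / Vd = 2210 / 136 = 16.25 mg/L
Fraction remaining after one interval: r = e^(−kτ) = e^(−0.05980 × 7.26) = 0.6478
Before dose 6, 5 doses have been given (aged 1τ, 2τ, 3τ, 4τ, 5τ).
C_trough = C₀ × (r + r² + … + r^5) = C₀ × r(1−r^5)/(1−r)
        = 16.25 × 0.6478 × (1 − 0.1141) / (1 − 0.6478) = 26.48 mg/L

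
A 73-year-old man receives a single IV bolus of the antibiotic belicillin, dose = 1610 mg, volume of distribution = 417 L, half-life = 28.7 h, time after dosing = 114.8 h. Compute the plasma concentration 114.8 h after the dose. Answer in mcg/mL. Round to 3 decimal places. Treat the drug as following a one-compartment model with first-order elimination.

0.241 mcg/mL

C₀ = Dose / Vd = 1610 / 417 = 3.861 mg/L
k = ln2 / t½ = 0.693147 / 28.7 = 0.02415 h⁻¹
t / t½ = 114.8 / 28.7 = 4 half-lives
C = C₀ × (1/2)^4 = 3.861 × 0.06250 = 0.2413 mg/L
(0.2413 mg/L = 0.2413 mcg/mL)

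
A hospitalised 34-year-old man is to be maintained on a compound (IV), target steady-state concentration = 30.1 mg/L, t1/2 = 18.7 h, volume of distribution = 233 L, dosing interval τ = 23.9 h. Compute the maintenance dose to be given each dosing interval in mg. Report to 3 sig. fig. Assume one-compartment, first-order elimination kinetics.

k = ln2 / t½ = 0.693147 / 18.7 = 0.03707 h⁻¹
CL = k × Vd = 0.03707 × 233 = 8.637 L/h
At steady state, Dose/τ = Css × CL.
Dose = Css × CL × τ = 30.1 × 8.637 × 23.9 = 6213 mg

6210 mg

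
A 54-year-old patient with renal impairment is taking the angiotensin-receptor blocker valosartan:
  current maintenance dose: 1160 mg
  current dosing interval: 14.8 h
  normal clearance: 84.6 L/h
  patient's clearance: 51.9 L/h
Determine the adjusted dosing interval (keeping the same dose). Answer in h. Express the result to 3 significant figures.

24.1 h

To keep the same average steady-state level, dosing rate must scale with clearance.
CL ratio = 51.9 / 84.6 = 0.6135
New interval (same dose) = 14.8 / 0.6135 = 24.12 h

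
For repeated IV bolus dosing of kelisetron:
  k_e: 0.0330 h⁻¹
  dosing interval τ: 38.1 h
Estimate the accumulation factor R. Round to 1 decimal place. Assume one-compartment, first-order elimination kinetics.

1.4

e^(−kτ) = e^(−0.03300 × 38.1) = 0.2844
Accumulation ratio R = 1 / (1 − e^(−kτ)) = 1 / (1 − 0.2844) = 1.397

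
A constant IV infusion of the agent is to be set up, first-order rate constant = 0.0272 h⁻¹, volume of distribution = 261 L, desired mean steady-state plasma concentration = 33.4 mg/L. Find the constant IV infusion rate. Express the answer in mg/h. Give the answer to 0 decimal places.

237 mg/h

CL = k × Vd = 0.02720 × 261 = 7.099 L/h
At steady state, infusion rate R₀ = Css × CL = 33.4 × 7.099 = 237.1 mg/h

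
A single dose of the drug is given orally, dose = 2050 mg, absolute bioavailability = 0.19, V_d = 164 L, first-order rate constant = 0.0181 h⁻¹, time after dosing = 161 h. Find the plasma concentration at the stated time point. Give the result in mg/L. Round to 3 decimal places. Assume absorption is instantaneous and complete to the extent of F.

Amount reaching circulation = F × Dose = 0.19 × 2050 = 389.5 mg
C₀ = F·Dose / Vd = 389.5 / 164 = 2.375 mg/L
C = C₀ · e^(−k·t) = 2.375 × e^(−0.01810 × 161)
  = 2.375 × 0.05425 = 0.1288 mg/L

0.129 mg/L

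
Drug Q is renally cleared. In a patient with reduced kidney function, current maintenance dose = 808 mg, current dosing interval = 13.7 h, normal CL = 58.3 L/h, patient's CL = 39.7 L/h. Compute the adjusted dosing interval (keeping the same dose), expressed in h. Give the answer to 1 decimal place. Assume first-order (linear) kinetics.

To keep the same average steady-state level, dosing rate must scale with clearance.
CL ratio = 39.7 / 58.3 = 0.6810
New interval (same dose) = 13.7 / 0.6810 = 20.12 h

20.1 h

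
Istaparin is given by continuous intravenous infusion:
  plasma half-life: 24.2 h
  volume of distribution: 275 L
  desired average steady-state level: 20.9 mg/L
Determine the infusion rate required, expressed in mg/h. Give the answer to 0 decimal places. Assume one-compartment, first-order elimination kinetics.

165 mg/h

k = ln2 / t½ = 0.693147 / 24.2 = 0.02864 h⁻¹
CL = k × Vd = 0.02864 × 275 = 7.876 L/h
At steady state, infusion rate R₀ = Css × CL = 20.9 × 7.876 = 164.6 mg/h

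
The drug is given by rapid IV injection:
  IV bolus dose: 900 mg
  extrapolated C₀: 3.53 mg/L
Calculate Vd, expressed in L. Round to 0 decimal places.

255 L

Vd = Dose / C₀ = 900.0 / 3.53 = 255.0 L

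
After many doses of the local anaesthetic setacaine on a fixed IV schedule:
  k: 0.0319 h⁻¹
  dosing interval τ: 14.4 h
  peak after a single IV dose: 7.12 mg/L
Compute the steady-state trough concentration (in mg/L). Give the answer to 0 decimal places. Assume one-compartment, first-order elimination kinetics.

e^(−kτ) = e^(−0.03190 × 14.4) = 0.6317
Accumulation ratio R = 1 / (1 − e^(−kτ)) = 1 / (1 − 0.6317) = 2.715
Steady-state trough = C₀ × R × e^(−kτ) = 7.12 × 2.715 × 0.6317 = 12.21 mg/L

12 mg/L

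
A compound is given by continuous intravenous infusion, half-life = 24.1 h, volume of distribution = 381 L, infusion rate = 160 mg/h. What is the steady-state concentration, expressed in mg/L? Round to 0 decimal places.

15 mg/L

k = ln2 / t½ = 0.693147 / 24.1 = 0.02876 h⁻¹
CL = k × Vd = 0.02876 × 381 = 10.96 L/h
At steady state Css = R₀ / CL = 160 / 10.96 = 14.60 mg/L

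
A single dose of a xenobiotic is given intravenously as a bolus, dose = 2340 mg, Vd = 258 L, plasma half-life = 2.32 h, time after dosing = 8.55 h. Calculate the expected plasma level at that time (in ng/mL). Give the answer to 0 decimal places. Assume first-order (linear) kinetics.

705 ng/mL

C₀ = Dose / Vd = 2340 / 258 = 9.070 mg/L
k = ln2 / t½ = 0.693147 / 2.32 = 0.2988 h⁻¹
C = C₀ · e^(−k·t) = 9.070 × e^(−0.2988 × 8.55)
  = 9.070 × 0.07771 = 0.7048 mg/L
Convert: 0.7048 mg/L × 1000 = 704.8 ng/mL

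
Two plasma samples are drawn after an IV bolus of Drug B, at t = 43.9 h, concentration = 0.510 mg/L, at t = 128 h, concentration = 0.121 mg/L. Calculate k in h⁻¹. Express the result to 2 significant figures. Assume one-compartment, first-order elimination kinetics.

k = ln(C₁/C₂) / (t₂ − t₁) = ln(0.510/0.121) / (128 − 43.9)
  = 1.439 / 84.10 = 0.01711 h⁻¹

0.017 h⁻¹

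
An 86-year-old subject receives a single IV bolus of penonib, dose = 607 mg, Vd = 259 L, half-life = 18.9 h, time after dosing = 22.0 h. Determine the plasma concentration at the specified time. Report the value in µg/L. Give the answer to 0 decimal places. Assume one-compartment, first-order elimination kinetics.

C₀ = Dose / Vd = 607.0 / 259 = 2.344 mg/L
k = ln2 / t½ = 0.693147 / 18.9 = 0.03667 h⁻¹
C = C₀ · e^(−k·t) = 2.344 × e^(−0.03667 × 22.0)
  = 2.344 × 0.4463 = 1.046 mg/L
Convert: 1.046 mg/L × 1000 = 1046 µg/L

1046 µg/L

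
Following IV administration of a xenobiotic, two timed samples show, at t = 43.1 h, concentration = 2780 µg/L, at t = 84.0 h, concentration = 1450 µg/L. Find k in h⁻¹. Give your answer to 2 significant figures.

k = ln(C₁/C₂) / (t₂ − t₁) = ln(2780/1450) / (84.0 − 43.1)
  = 0.6509 / 40.90 = 0.01591 h⁻¹

0.016 h⁻¹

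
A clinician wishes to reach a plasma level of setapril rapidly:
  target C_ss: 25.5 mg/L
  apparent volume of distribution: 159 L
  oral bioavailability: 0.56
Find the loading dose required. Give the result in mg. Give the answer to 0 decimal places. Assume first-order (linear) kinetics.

7240 mg

LD = Css × Vd / F = 25.5 × 159 / 0.56 = 7240 mg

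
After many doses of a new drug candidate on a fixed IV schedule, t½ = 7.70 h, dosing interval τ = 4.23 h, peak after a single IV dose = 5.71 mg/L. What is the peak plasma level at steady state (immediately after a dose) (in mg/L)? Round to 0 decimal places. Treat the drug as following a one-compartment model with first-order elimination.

18 mg/L

k = ln2 / t½ = 0.693147 / 7.70 = 0.09002 h⁻¹
e^(−kτ) = e^(−0.09002 × 4.23) = 0.6833
Accumulation ratio R = 1 / (1 − e^(−kτ)) = 1 / (1 − 0.6833) = 3.158
Steady-state peak = C₀ × R = 5.71 × 3.158 = 18.03 mg/L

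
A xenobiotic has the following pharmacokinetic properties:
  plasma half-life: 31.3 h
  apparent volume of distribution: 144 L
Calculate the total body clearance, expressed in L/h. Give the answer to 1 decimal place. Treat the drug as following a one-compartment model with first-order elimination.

k = ln2 / t½ = 0.693147 / 31.3 = 0.02215 h⁻¹
CL = k × Vd = 0.02215 × 144 = 3.190 L/h

3.2 L/h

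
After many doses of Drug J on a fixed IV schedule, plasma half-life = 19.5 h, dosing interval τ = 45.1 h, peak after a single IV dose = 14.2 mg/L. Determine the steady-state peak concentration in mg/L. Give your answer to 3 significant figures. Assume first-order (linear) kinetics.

k = ln2 / t½ = 0.693147 / 19.5 = 0.03555 h⁻¹
e^(−kτ) = e^(−0.03555 × 45.1) = 0.2012
Accumulation ratio R = 1 / (1 − e^(−kτ)) = 1 / (1 − 0.2012) = 1.252
Steady-state peak = C₀ × R = 14.2 × 1.252 = 17.78 mg/L

17.8 mg/L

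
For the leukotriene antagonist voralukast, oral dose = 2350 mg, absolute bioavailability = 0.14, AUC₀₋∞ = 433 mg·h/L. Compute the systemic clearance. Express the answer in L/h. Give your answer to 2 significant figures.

CL = F·Dose / AUC = 0.14 × 2350 / 433 = 0.7598 L/h

0.76 L/h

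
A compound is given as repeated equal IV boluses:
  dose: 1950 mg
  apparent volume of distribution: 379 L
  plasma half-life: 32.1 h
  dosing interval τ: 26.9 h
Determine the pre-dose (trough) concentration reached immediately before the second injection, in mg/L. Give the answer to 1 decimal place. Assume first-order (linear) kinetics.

C₀ per dose = Dose / Vd = 1950 / 379 = 5.145 mg/L
k = ln2 / t½ = 0.693147 / 32.1 = 0.02159 h⁻¹
Fraction remaining after one interval: r = e^(−kτ) = e^(−0.02159 × 26.9) = 0.5595
Before dose 2, 1 dose has been given (aged 1τ).
C_trough = C₀ × r = 5.145 × 0.5595 = 2.879 mg/L

2.9 mg/L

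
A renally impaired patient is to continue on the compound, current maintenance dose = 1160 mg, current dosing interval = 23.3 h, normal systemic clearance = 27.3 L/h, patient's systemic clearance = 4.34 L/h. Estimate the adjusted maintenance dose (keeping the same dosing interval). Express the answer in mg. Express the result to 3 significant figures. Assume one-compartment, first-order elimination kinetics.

To keep the same average steady-state level, dosing rate must scale with clearance.
CL ratio = 4.34 / 27.3 = 0.1590
New dose (same interval) = 1160 × 0.1590 = 184.4 mg

184 mg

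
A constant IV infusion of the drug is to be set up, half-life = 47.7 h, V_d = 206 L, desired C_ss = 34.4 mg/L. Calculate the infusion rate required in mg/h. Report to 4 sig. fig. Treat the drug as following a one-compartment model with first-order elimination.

k = ln2 / t½ = 0.693147 / 47.7 = 0.01453 h⁻¹
CL = k × Vd = 0.01453 × 206 = 2.993 L/h
At steady state, infusion rate R₀ = Css × CL = 34.4 × 2.993 = 103.0 mg/h

103.0 mg/h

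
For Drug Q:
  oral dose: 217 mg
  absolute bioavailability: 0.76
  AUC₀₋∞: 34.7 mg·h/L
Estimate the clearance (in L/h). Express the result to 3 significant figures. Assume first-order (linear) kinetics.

4.75 L/h

CL = F·Dose / AUC = 0.76 × 217 / 34.7 = 4.753 L/h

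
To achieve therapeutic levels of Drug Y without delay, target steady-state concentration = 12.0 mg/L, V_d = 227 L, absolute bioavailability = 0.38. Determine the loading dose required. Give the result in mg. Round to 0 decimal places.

7168 mg

LD = Css × Vd / F = 12.0 × 227 / 0.38 = 7168 mg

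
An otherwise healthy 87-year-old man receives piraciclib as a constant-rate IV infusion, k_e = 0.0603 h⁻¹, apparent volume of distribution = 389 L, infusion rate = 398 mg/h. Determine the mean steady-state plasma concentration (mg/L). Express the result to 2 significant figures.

17 mg/L

CL = k × Vd = 0.06030 × 389 = 23.46 L/h
At steady state Css = R₀ / CL = 398 / 23.46 = 16.97 mg/L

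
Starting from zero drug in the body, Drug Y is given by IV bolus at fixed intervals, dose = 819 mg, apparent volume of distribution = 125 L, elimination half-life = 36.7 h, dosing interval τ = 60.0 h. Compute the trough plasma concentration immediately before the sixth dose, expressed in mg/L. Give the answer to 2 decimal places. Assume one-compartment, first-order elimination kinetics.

C₀ per dose = Dose / Vd = 819 / 125 = 6.552 mg/L
k = ln2 / t½ = 0.693147 / 36.7 = 0.01889 h⁻¹
Fraction remaining after one interval: r = e^(−kτ) = e^(−0.01889 × 60.0) = 0.3219
Before dose 6, 5 doses have been given (aged 1τ, 2τ, 3τ, 4τ, 5τ).
C_trough = C₀ × (r + r² + … + r^5) = C₀ × r(1−r^5)/(1−r)
        = 6.552 × 0.3219 × (1 − 0.003456) / (1 − 0.3219) = 3.100 mg/L

3.10 mg/L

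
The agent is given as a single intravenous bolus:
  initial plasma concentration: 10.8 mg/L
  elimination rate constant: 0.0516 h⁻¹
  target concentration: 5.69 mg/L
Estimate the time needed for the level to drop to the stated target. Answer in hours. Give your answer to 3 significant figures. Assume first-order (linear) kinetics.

12.4 h

t = ln(C₀ / C) / k = ln(10.80 / 5.69) / 0.05160
  = ln(1.898) / 0.05160 = 0.6408 / 0.05160 = 12.42 h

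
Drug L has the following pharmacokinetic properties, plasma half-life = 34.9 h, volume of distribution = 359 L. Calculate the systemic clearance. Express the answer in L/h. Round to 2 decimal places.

k = ln2 / t½ = 0.693147 / 34.9 = 0.01986 h⁻¹
CL = k × Vd = 0.01986 × 359 = 7.130 L/h

7.13 L/h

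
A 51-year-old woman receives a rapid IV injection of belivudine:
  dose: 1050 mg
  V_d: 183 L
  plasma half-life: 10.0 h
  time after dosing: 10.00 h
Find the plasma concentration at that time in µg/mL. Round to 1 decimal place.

C₀ = Dose / Vd = 1050 / 183 = 5.738 mg/L
k = ln2 / t½ = 0.693147 / 10.0 = 0.06931 h⁻¹
t / t½ = 10.00 / 10.0 = 1 half-lives
C = C₀ × (1/2)^1 = 5.738 × 0.5000 = 2.869 mg/L
(2.869 mg/L = 2.869 µg/mL)

2.9 µg/mL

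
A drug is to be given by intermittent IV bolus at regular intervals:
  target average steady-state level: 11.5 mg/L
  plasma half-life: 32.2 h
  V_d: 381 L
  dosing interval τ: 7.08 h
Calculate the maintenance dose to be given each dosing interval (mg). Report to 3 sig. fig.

k = ln2 / t½ = 0.693147 / 32.2 = 0.02153 h⁻¹
CL = k × Vd = 0.02153 × 381 = 8.203 L/h
At steady state, Dose/τ = Css × CL.
Dose = Css × CL × τ = 11.5 × 8.203 × 7.08 = 667.9 mg

668 mg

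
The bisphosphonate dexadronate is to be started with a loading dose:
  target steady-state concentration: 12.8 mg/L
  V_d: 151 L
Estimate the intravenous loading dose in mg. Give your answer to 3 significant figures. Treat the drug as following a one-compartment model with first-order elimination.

1930 mg

LD = Css × Vd = 12.8 × 151 = 1933 mg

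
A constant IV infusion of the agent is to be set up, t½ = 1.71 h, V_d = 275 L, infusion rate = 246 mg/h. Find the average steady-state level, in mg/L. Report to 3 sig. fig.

k = ln2 / t½ = 0.693147 / 1.71 = 0.4053 h⁻¹
CL = k × Vd = 0.4053 × 275 = 111.5 L/h
At steady state Css = R₀ / CL = 246 / 111.5 = 2.206 mg/L

2.21 mg/L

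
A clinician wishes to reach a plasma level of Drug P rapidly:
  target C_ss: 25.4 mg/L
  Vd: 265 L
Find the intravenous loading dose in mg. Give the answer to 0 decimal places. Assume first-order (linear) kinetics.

6731 mg

LD = Css × Vd = 25.4 × 265 = 6731 mg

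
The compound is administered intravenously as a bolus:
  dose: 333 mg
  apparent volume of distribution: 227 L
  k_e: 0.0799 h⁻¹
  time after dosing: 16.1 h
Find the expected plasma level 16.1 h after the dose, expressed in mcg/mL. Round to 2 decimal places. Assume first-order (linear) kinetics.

C₀ = Dose / Vd = 333.0 / 227 = 1.467 mg/L
C = C₀ · e^(−k·t) = 1.467 × e^(−0.07990 × 16.1)
  = 1.467 × 0.2763 = 0.4053 mg/L
(0.4053 mg/L = 0.4053 mcg/mL)

0.41 mcg/mL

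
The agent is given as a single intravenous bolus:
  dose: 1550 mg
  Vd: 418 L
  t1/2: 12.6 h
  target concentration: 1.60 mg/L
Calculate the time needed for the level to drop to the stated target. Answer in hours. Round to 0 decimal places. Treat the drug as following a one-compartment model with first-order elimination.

15 h

C₀ = Dose / Vd = 1550 / 418 = 3.708 mg/L
k = ln2 / t½ = 0.693147 / 12.6 = 0.05501 h⁻¹
t = ln(C₀ / C) / k = ln(3.708 / 1.60) / 0.05501
  = ln(2.318) / 0.05501 = 0.8407 / 0.05501 = 15.28 h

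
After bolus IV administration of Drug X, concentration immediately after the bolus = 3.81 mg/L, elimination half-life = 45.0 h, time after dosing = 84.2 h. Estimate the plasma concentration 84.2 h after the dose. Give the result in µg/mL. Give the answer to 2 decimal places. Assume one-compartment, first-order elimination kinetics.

k = ln2 / t½ = 0.693147 / 45.0 = 0.01540 h⁻¹
C = C₀ · e^(−k·t) = 3.810 × e^(−0.01540 × 84.2)
  = 3.810 × 0.2734 = 1.042 mg/L
(1.042 mg/L = 1.042 µg/mL)

1.04 µg/mL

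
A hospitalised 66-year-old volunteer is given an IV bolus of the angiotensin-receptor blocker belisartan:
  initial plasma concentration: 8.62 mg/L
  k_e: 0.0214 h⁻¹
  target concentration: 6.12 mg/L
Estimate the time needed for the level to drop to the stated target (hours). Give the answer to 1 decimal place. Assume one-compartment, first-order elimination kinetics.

t = ln(C₀ / C) / k = ln(8.620 / 6.12) / 0.02140
  = ln(1.408) / 0.02140 = 0.3422 / 0.02140 = 15.99 h

16.0 h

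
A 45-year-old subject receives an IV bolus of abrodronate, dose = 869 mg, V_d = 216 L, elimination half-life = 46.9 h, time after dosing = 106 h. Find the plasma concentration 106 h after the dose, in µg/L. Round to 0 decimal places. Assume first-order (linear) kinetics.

C₀ = Dose / Vd = 869.0 / 216 = 4.023 mg/L
k = ln2 / t½ = 0.693147 / 46.9 = 0.01478 h⁻¹
C = C₀ · e^(−k·t) = 4.023 × e^(−0.01478 × 106)
  = 4.023 × 0.2087 = 0.8396 mg/L
Convert: 0.8396 mg/L × 1000 = 839.6 µg/L

840 µg/L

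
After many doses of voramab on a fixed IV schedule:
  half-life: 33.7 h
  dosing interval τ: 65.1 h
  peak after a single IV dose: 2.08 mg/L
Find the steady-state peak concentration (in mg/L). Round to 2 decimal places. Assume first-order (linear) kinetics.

k = ln2 / t½ = 0.693147 / 33.7 = 0.02057 h⁻¹
e^(−kτ) = e^(−0.02057 × 65.1) = 0.2621
Accumulation ratio R = 1 / (1 − e^(−kτ)) = 1 / (1 − 0.2621) = 1.355
Steady-state peak = C₀ × R = 2.08 × 1.355 = 2.818 mg/L

2.82 mg/L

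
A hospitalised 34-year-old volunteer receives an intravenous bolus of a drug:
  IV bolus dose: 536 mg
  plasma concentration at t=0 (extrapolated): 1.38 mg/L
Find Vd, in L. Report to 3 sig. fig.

388 L

Vd = Dose / C₀ = 536.0 / 1.38 = 388.4 L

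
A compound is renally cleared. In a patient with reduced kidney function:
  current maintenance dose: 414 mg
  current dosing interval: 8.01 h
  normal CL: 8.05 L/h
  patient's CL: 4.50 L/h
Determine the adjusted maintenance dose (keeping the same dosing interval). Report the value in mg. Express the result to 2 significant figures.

To keep the same average steady-state level, dosing rate must scale with clearance.
CL ratio = 4.50 / 8.05 = 0.5590
New dose (same interval) = 414 × 0.5590 = 231.4 mg

230 mg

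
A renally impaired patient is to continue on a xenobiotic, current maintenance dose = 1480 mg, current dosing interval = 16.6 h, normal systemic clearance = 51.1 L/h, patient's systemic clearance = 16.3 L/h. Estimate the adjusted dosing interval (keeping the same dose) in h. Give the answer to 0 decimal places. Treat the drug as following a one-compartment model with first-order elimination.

To keep the same average steady-state level, dosing rate must scale with clearance.
CL ratio = 16.3 / 51.1 = 0.3190
New interval (same dose) = 16.6 / 0.3190 = 52.04 h

52 h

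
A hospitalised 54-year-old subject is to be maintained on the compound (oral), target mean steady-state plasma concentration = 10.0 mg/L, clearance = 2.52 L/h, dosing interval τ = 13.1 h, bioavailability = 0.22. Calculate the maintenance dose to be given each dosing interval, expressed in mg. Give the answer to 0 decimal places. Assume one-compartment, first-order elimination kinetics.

1501 mg

At steady state, F × (Dose/τ) = Css × CL.
Dose = Css × CL × τ / F = 10.0 × 2.520 × 13.1 / 0.22 = 1501 mg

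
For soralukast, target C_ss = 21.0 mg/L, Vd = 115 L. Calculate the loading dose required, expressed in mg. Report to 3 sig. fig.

LD = Css × Vd = 21.0 × 115 = 2415 mg

2420 mg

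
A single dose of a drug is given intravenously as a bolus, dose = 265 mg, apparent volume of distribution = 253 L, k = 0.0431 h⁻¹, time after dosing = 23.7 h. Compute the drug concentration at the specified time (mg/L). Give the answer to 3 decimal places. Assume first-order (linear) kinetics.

C₀ = Dose / Vd = 265.0 / 253 = 1.047 mg/L
C = C₀ · e^(−k·t) = 1.047 × e^(−0.04310 × 23.7)
  = 1.047 × 0.3601 = 0.3770 mg/L

0.377 mg/L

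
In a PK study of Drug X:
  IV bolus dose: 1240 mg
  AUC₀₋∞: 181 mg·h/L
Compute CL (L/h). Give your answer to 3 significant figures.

6.85 L/h

CL = Dose / AUC = 1240 / 181 = 6.851 L/h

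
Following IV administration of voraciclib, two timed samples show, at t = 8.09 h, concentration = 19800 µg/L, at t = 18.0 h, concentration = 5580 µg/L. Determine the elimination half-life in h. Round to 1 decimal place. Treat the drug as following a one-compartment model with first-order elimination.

k = ln(C₁/C₂) / (t₂ − t₁) = ln(19800/5580) / (18.0 − 8.09)
  = 1.266 / 9.910 = 0.1277 h⁻¹
t½ = ln2 / k = 0.693147 / 0.1277 = 5.428 h

5.4 h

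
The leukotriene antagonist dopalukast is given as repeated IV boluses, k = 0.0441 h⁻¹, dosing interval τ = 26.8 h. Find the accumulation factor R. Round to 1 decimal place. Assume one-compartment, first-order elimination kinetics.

1.4

e^(−kτ) = e^(−0.04410 × 26.8) = 0.3067
Accumulation ratio R = 1 / (1 − e^(−kτ)) = 1 / (1 − 0.3067) = 1.442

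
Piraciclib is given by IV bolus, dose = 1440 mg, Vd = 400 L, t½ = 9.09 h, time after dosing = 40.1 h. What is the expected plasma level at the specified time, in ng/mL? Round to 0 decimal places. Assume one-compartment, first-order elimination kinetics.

C₀ = Dose / Vd = 1440 / 400 = 3.600 mg/L
k = ln2 / t½ = 0.693147 / 9.09 = 0.07625 h⁻¹
C = C₀ · e^(−k·t) = 3.600 × e^(−0.07625 × 40.1)
  = 3.600 × 0.04700 = 0.1692 mg/L
Convert: 0.1692 mg/L × 1000 = 169.2 ng/mL

169 ng/mL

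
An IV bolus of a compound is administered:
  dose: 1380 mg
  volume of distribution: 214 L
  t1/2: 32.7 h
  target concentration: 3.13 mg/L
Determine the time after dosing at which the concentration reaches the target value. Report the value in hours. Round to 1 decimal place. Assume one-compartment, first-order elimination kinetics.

C₀ = Dose / Vd = 1380 / 214 = 6.449 mg/L
k = ln2 / t½ = 0.693147 / 32.7 = 0.02120 h⁻¹
t = ln(C₀ / C) / k = ln(6.449 / 3.13) / 0.02120
  = ln(2.060) / 0.02120 = 0.7227 / 0.02120 = 34.09 h

34.1 h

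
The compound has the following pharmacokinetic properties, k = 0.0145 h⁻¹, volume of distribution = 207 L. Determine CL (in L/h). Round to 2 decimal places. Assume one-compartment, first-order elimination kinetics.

3.00 L/h

CL = k × Vd = 0.0145 × 207 = 3.002 L/h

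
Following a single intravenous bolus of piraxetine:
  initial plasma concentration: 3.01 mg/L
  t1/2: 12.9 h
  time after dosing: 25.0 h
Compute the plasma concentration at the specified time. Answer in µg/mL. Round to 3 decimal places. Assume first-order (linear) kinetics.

k = ln2 / t½ = 0.693147 / 12.9 = 0.05373 h⁻¹
C = C₀ · e^(−k·t) = 3.010 × e^(−0.05373 × 25.0)
  = 3.010 × 0.2610 = 0.7856 mg/L
(0.7856 mg/L = 0.7856 µg/mL)

0.786 µg/mL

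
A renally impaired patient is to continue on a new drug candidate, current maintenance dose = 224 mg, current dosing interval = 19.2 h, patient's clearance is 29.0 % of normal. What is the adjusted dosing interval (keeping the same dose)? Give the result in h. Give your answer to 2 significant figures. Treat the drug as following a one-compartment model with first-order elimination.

66 h

To keep the same average steady-state level, dosing rate must scale with clearance.
CL ratio = 29.0 / 100 = 0.2900
New interval (same dose) = 19.2 / 0.2900 = 66.21 h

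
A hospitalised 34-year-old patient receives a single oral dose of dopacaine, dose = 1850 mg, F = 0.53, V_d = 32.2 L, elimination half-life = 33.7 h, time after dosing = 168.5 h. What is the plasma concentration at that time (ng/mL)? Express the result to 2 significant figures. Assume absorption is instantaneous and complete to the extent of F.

Amount reaching circulation = F × Dose = 0.53 × 1850 = 980.5 mg
C₀ = F·Dose / Vd = 980.5 / 32.2 = 30.45 mg/L
k = ln2 / t½ = 0.693147 / 33.7 = 0.02057 h⁻¹
t / t½ = 168.5 / 33.7 = 5 half-lives
C = C₀ × (1/2)^5 = 30.45 × 0.03125 = 0.9516 mg/L
Convert: 0.9516 mg/L × 1000 = 951.6 ng/mL

950 ng/mL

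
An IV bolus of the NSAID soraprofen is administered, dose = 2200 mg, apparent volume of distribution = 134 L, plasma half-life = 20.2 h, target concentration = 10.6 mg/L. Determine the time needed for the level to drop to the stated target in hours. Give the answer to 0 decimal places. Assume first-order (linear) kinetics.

13 h

C₀ = Dose / Vd = 2200 / 134 = 16.42 mg/L
k = ln2 / t½ = 0.693147 / 20.2 = 0.03431 h⁻¹
t = ln(C₀ / C) / k = ln(16.42 / 10.6) / 0.03431
  = ln(1.549) / 0.03431 = 0.4376 / 0.03431 = 12.75 h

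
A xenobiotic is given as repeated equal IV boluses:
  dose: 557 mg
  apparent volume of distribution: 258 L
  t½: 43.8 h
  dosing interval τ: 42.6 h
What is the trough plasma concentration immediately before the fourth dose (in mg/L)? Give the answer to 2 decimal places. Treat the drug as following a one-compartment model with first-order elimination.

1.95 mg/L

C₀ per dose = Dose / Vd = 557 / 258 = 2.159 mg/L
k = ln2 / t½ = 0.693147 / 43.8 = 0.01583 h⁻¹
Fraction remaining after one interval: r = e^(−kτ) = e^(−0.01583 × 42.6) = 0.5095
Before dose 4, 3 doses have been given (aged 1τ, 2τ, 3τ).
C_trough = C₀ × (r + r² + … + r^3) = C₀ × r(1−r^3)/(1−r)
        = 2.159 × 0.5095 × (1 − 0.1323) / (1 − 0.5095) = 1.946 mg/L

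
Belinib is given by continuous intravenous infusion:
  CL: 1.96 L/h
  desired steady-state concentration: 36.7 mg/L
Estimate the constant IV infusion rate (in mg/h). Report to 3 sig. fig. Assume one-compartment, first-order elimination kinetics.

At steady state, infusion rate R₀ = Css × CL = 36.7 × 1.960 = 71.93 mg/h

71.9 mg/h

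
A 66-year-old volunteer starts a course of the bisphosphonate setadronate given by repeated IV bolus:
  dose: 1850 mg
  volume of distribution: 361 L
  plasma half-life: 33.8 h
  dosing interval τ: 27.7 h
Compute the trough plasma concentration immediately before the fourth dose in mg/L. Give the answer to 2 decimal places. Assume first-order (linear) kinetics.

C₀ per dose = Dose / Vd = 1850 / 361 = 5.125 mg/L
k = ln2 / t½ = 0.693147 / 33.8 = 0.02051 h⁻¹
Fraction remaining after one interval: r = e^(−kτ) = e^(−0.02051 × 27.7) = 0.5666
Before dose 4, 3 doses have been given (aged 1τ, 2τ, 3τ).
C_trough = C₀ × (r + r² + … + r^3) = C₀ × r(1−r^3)/(1−r)
        = 5.125 × 0.5666 × (1 − 0.1819) / (1 − 0.5666) = 5.481 mg/L

5.48 mg/L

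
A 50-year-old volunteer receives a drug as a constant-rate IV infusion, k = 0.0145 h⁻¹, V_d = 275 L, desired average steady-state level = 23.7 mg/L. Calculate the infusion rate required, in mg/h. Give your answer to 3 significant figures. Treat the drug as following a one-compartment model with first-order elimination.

CL = k × Vd = 0.01450 × 275 = 3.988 L/h
At steady state, infusion rate R₀ = Css × CL = 23.7 × 3.988 = 94.52 mg/h

94.5 mg/h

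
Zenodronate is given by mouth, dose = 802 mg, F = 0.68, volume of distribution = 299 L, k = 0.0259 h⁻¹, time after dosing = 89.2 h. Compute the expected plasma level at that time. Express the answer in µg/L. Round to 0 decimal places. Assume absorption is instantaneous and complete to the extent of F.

Amount reaching circulation = F × Dose = 0.68 × 802.0 = 545.4 mg
C₀ = F·Dose / Vd = 545.4 / 299 = 1.824 mg/L
C = C₀ · e^(−k·t) = 1.824 × e^(−0.02590 × 89.2)
  = 1.824 × 0.09923 = 0.1810 mg/L
Convert: 0.1810 mg/L × 1000 = 181.0 µg/L

181 µg/L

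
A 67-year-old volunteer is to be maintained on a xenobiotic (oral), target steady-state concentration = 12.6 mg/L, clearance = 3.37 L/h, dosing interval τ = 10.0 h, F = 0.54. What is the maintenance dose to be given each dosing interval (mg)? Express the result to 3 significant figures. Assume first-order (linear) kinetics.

At steady state, F × (Dose/τ) = Css × CL.
Dose = Css × CL × τ / F = 12.6 × 3.370 × 10.0 / 0.54 = 786.3 mg

786 mg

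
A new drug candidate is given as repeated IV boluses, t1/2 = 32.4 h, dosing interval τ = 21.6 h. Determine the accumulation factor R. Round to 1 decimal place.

k = ln2 / t½ = 0.693147 / 32.4 = 0.02139 h⁻¹
e^(−kτ) = e^(−0.02139 × 21.6) = 0.6300
Accumulation ratio R = 1 / (1 − e^(−kτ)) = 1 / (1 − 0.6300) = 2.703

2.7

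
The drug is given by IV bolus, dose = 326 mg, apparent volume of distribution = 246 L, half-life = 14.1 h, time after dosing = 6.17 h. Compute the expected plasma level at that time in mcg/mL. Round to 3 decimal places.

0.978 mcg/mL

C₀ = Dose / Vd = 326.0 / 246 = 1.325 mg/L
k = ln2 / t½ = 0.693147 / 14.1 = 0.04916 h⁻¹
C = C₀ · e^(−k·t) = 1.325 × e^(−0.04916 × 6.17)
  = 1.325 × 0.7384 = 0.9784 mg/L
(0.9784 mg/L = 0.9784 mcg/mL)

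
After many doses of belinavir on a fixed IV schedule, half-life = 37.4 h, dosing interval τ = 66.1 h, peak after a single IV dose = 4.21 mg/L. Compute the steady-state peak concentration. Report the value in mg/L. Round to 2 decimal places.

k = ln2 / t½ = 0.693147 / 37.4 = 0.01853 h⁻¹
e^(−kτ) = e^(−0.01853 × 66.1) = 0.2938
Accumulation ratio R = 1 / (1 − e^(−kτ)) = 1 / (1 − 0.2938) = 1.416
Steady-state peak = C₀ × R = 4.21 × 1.416 = 5.961 mg/L

5.96 mg/L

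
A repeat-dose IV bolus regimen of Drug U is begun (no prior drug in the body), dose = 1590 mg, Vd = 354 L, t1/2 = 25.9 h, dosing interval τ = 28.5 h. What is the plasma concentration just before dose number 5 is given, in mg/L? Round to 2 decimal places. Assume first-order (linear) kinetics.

C₀ per dose = Dose / Vd = 1590 / 354 = 4.492 mg/L
k = ln2 / t½ = 0.693147 / 25.9 = 0.02676 h⁻¹
Fraction remaining after one interval: r = e^(−kτ) = e^(−0.02676 × 28.5) = 0.4664
Before dose 5, 4 doses have been given (aged 1τ, 2τ, 3τ, 4τ).
C_trough = C₀ × (r + r² + … + r^4) = C₀ × r(1−r^4)/(1−r)
        = 4.492 × 0.4664 × (1 − 0.04732) / (1 − 0.4664) = 3.740 mg/L

3.74 mg/L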